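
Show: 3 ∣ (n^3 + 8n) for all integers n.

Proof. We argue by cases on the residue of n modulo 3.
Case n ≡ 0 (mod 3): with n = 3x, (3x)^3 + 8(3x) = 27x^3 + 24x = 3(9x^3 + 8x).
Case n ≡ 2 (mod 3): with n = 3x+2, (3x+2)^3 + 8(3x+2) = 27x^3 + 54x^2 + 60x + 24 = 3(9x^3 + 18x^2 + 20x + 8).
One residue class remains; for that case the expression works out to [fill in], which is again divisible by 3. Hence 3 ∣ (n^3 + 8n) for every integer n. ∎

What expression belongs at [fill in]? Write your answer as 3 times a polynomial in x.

3(9x^3 + 9x^2 + 11x + 3)

The residues treated are {0, 2}, so the missing case is n ≡ 1 (mod 3); write n = 3x+1.
Then (3x+1)^3 + 8(3x+1) = 27x^3 + 27x^2 + 33x + 9 = 3(9x^3 + 9x^2 + 11x + 3).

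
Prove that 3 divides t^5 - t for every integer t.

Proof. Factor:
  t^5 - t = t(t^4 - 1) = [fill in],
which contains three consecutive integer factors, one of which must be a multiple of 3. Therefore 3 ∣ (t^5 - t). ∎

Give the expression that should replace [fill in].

t^4 - 1 = (t^2 - 1)(t^2 + 1), and t^2 - 1 = (t-1)(t+1).
So t(t^4 - 1) = (t - 1)t(t + 1)(t^2 + 1).

(t - 1)t(t + 1)(t^2 + 1)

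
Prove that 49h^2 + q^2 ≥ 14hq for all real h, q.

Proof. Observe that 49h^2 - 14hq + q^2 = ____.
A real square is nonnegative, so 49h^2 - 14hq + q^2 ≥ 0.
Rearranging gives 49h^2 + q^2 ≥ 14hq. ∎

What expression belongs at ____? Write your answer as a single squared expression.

(7h - q)^2

49h^2 - 14hq + q^2 is a perfect-square trinomial: the outer terms are (7h)^2 and (q)^2, and the cross term is -2·7h·q.
So 49h^2 - 14hq + q^2 = (7h - q)^2 ≥ 0.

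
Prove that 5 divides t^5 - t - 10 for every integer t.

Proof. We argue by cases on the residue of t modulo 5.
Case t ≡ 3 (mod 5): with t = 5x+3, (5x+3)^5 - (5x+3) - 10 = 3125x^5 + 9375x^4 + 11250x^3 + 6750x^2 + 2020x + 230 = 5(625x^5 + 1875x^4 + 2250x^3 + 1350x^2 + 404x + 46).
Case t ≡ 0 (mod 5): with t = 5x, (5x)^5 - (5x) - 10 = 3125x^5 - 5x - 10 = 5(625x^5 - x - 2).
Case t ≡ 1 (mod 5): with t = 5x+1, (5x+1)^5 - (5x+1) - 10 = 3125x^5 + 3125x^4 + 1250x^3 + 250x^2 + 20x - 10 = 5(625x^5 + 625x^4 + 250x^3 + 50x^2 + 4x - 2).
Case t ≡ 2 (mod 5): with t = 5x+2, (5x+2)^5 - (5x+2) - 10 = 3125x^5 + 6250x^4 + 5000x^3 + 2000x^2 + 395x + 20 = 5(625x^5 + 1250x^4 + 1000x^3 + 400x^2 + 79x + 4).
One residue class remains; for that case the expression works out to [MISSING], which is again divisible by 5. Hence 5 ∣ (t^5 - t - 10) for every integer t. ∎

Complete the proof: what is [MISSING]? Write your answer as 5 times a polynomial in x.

5(625x^5 + 2500x^4 + 4000x^3 + 3200x^2 + 1279x + 202)

Only t ≡ 4 (mod 5) is unaccounted for. Put t = 5x+4:
(5x+4)^5 - (5x+4) - 10 expands to 3125x^5 + 12500x^4 + 20000x^3 + 16000x^2 + 6395x + 1010,
and factoring out 5 leaves 5(625x^5 + 2500x^4 + 4000x^3 + 3200x^2 + 1279x + 202).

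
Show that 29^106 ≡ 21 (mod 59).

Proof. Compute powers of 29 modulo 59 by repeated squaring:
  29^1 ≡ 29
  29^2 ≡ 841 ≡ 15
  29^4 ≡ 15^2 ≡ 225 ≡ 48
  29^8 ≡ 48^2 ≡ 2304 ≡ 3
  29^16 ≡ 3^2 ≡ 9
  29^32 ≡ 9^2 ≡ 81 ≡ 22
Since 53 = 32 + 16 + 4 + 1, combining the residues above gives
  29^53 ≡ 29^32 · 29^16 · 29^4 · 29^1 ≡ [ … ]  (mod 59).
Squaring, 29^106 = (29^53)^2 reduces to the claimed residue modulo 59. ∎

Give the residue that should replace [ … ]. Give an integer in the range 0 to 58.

27

29^32 · 29^16 · 29^4 · 29^1 ≡ 22 · 9 · 48 · 29 = 275616.
275616 mod 59 = 27, so 29^53 ≡ 27 (mod 59).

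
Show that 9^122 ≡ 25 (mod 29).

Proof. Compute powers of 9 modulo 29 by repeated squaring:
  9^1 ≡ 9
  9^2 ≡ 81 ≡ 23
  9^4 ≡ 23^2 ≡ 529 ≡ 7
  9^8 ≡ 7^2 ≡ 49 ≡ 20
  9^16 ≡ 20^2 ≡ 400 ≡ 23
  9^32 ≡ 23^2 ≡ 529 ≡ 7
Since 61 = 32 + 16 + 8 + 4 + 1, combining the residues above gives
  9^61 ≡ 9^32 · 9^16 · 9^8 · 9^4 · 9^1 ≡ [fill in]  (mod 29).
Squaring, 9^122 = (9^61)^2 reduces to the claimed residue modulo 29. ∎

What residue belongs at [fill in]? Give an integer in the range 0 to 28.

9^32 · 9^16 · 9^8 · 9^4 · 9^1 ≡ 7 · 23 · 20 · 7 · 9 = 202860.
202860 mod 29 = 5, so 9^61 ≡ 5 (mod 29).

5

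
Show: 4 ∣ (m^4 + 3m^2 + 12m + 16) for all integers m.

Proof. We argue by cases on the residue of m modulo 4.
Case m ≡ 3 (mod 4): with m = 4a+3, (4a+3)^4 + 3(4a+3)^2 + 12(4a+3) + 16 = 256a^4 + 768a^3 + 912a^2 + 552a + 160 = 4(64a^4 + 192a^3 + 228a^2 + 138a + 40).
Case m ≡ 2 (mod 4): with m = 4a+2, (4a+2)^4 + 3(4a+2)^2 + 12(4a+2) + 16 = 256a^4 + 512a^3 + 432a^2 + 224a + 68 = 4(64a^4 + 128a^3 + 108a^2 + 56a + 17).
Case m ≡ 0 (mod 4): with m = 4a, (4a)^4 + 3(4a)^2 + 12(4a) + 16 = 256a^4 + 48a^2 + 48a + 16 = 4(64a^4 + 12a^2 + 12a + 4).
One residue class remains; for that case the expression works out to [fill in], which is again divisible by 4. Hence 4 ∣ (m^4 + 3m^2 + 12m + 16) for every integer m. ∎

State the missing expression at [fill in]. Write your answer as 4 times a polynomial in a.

4(64a^4 + 64a^3 + 36a^2 + 22a + 8)

Only m ≡ 1 (mod 4) is unaccounted for. Put m = 4a+1:
(4a+1)^4 + 3(4a+1)^2 + 12(4a+1) + 16 expands to 256a^4 + 256a^3 + 144a^2 + 88a + 32,
and factoring out 4 leaves 4(64a^4 + 64a^3 + 36a^2 + 22a + 8).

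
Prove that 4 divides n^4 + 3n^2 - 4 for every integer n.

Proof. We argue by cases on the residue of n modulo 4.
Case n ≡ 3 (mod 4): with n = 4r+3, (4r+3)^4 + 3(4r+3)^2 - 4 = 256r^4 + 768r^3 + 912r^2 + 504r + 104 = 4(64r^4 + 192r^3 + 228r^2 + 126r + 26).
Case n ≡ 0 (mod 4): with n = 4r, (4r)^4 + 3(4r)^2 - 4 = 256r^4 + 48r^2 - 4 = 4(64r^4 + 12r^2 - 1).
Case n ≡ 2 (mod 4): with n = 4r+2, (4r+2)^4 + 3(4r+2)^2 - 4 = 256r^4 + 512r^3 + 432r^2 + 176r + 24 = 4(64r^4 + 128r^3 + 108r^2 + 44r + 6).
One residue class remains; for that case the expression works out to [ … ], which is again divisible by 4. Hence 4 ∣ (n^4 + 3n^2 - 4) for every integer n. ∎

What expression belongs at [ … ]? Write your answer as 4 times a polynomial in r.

The residues treated are {3, 0, 2}, so the missing case is n ≡ 1 (mod 4); write n = 4r+1.
Then (4r+1)^4 + 3(4r+1)^2 - 4 = 256r^4 + 256r^3 + 144r^2 + 40r = 4(64r^4 + 64r^3 + 36r^2 + 10r).

4(64r^4 + 64r^3 + 36r^2 + 10r)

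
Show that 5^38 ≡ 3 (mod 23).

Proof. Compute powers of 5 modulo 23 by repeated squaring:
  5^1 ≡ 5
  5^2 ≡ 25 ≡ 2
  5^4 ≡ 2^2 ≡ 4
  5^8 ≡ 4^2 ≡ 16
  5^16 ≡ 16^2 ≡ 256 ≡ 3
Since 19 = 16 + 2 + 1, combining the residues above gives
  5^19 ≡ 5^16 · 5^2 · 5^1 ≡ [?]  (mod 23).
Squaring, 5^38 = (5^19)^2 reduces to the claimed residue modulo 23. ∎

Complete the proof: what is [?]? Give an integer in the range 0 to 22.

5^16 · 5^2 · 5^1 ≡ 3 · 2 · 5 = 30.
30 mod 23 = 7, so 5^19 ≡ 7 (mod 23).

7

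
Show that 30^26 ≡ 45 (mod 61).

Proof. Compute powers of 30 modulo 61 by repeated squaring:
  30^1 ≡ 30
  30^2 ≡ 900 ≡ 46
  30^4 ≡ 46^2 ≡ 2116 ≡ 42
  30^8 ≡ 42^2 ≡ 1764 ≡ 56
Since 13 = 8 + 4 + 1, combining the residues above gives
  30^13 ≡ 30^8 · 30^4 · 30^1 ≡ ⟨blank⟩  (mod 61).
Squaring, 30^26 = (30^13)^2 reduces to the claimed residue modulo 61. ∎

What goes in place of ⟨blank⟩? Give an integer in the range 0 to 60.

44

30^8 · 30^4 · 30^1 ≡ 56 · 42 · 30 = 70560.
70560 mod 61 = 44, so 30^13 ≡ 44 (mod 61).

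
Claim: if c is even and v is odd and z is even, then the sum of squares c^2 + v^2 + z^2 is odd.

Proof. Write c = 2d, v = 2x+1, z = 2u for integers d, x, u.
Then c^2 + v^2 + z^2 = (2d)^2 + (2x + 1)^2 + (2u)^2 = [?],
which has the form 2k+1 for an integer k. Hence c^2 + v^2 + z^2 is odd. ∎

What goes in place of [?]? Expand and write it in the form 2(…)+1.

(2d)^2 + (2x + 1)^2 + (2u)^2 = 4d^2 + 4u^2 + 4x^2 + 4x + 1
= 2(2d^2 + 2u^2 + 2x^2 + 2x) + 1.
Since 2d^2 + 2u^2 + 2x^2 + 2x is an integer, the sum of squares is of the form 2k+1 for an integer k.

2(2d^2 + 2u^2 + 2x^2 + 2x) + 1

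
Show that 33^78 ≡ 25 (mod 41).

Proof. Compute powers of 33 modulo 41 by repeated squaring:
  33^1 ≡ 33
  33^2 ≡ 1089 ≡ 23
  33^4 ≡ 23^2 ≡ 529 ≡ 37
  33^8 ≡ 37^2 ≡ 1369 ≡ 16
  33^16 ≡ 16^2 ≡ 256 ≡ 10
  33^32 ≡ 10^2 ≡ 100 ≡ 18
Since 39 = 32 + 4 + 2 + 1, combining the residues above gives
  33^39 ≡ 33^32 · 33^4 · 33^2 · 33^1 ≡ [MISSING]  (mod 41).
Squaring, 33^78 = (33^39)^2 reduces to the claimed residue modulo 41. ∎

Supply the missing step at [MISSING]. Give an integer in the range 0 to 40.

5

Multiply the listed residues: 18 · 37 · 23 · 33 = 666 → 15318 → 505494.
Reducing modulo 41: 505494 = 12329·41 + 5, so 33^39 ≡ 5.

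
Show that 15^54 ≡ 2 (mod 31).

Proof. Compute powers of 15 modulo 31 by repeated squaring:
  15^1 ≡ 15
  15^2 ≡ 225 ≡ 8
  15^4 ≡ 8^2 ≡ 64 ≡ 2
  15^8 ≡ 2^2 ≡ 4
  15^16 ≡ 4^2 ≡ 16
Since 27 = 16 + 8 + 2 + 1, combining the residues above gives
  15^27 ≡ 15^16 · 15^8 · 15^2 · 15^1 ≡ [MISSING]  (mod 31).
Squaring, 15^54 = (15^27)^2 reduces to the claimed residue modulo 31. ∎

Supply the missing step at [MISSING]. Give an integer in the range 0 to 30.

23

15^16 · 15^8 · 15^2 · 15^1 ≡ 16 · 4 · 8 · 15 = 7680.
7680 mod 31 = 23, so 15^27 ≡ 23 (mod 31).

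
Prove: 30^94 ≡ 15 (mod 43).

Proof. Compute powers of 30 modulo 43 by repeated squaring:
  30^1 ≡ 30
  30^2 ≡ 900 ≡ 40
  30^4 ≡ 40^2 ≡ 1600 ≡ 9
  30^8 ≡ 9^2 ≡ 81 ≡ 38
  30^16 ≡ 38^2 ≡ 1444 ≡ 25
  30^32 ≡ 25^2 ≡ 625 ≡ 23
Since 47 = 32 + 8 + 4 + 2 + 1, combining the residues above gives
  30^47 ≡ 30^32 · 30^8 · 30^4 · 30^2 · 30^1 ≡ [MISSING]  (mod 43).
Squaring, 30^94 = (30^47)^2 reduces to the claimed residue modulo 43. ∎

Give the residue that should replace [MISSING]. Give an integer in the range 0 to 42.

Multiply the listed residues: 23 · 38 · 9 · 40 · 30 = 874 → 7866 → 314640 → 9439200.
Reducing modulo 43: 9439200 = 219516·43 + 12, so 30^47 ≡ 12.

12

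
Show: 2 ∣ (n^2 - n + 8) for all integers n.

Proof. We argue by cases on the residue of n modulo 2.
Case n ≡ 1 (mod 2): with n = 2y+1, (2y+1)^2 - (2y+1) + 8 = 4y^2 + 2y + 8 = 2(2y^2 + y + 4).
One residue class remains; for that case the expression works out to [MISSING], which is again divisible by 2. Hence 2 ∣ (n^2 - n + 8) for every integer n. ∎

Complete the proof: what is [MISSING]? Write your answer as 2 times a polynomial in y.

Only n ≡ 0 (mod 2) is unaccounted for. Put n = 2y:
(2y)^2 - (2y) + 8 expands to 4y^2 - 2y + 8,
and factoring out 2 leaves 2(2y^2 - y + 4).

2(2y^2 - y + 4)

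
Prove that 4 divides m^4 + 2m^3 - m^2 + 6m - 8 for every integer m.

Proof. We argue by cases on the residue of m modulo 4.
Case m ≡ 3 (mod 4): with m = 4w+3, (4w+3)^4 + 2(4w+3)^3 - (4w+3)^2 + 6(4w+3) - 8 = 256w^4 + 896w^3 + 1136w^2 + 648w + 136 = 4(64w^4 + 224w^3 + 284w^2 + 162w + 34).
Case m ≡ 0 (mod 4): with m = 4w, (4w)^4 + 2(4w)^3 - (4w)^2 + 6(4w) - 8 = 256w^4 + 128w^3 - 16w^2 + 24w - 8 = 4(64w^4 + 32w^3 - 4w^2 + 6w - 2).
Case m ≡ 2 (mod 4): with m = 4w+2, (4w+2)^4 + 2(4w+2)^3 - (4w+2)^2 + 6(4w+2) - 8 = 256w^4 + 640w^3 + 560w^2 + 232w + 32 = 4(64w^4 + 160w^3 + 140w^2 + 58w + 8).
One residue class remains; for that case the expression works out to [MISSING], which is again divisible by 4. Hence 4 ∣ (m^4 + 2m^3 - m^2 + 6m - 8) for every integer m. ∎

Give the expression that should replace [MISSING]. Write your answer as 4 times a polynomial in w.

4(64w^4 + 96w^3 + 44w^2 + 14w)

Only m ≡ 1 (mod 4) is unaccounted for. Put m = 4w+1:
(4w+1)^4 + 2(4w+1)^3 - (4w+1)^2 + 6(4w+1) - 8 expands to 256w^4 + 384w^3 + 176w^2 + 56w,
and factoring out 4 leaves 4(64w^4 + 96w^3 + 44w^2 + 14w).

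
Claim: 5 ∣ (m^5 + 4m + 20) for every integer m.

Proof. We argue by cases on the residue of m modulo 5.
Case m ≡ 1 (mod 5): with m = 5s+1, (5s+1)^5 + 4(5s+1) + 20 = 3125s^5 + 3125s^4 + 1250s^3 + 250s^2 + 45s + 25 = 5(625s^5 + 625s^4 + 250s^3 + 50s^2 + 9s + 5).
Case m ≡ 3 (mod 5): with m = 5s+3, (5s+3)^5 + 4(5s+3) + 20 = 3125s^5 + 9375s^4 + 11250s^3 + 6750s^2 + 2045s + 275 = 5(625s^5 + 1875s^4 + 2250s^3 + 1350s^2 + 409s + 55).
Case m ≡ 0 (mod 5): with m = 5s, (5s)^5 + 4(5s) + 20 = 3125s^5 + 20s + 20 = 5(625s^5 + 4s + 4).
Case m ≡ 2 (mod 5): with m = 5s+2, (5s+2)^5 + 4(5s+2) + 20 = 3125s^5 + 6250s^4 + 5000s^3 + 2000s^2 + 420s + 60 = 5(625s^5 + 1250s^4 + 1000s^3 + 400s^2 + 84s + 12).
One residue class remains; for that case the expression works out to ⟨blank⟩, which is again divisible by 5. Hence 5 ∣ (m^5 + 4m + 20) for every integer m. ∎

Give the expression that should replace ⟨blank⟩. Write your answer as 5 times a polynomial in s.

Only m ≡ 4 (mod 5) is unaccounted for. Put m = 5s+4:
(5s+4)^5 + 4(5s+4) + 20 expands to 3125s^5 + 12500s^4 + 20000s^3 + 16000s^2 + 6420s + 1060,
and factoring out 5 leaves 5(625s^5 + 2500s^4 + 4000s^3 + 3200s^2 + 1284s + 212).

5(625s^5 + 2500s^4 + 4000s^3 + 3200s^2 + 1284s + 212)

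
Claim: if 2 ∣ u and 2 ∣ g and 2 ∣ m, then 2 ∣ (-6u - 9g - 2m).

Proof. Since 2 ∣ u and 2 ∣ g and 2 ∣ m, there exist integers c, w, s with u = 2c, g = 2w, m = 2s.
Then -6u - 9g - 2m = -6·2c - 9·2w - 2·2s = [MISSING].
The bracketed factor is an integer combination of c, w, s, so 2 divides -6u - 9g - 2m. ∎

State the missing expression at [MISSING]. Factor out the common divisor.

2(-6c - 2s - 9w)

Pull the common 2 out of every term: -6·2c - 9·2w - 2·2s = 2(-6c - 2s - 9w).
-6c - 2s - 9w is an integer, which exhibits the divisibility.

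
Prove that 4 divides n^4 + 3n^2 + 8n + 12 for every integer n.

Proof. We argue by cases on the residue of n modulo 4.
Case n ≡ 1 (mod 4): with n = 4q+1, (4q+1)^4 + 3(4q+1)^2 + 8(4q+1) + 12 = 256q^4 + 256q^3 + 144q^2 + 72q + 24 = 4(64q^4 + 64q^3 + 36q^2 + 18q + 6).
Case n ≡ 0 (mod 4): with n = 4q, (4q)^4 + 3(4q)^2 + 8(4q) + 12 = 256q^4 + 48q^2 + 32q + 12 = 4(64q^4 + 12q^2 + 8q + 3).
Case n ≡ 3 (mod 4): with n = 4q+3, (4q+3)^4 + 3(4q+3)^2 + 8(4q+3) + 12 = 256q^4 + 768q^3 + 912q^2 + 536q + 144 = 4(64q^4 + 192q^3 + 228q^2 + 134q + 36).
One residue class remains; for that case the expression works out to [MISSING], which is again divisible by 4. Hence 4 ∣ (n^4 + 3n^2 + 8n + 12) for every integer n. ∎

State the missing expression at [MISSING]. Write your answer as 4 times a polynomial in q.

4(64q^4 + 128q^3 + 108q^2 + 52q + 14)

Only n ≡ 2 (mod 4) is unaccounted for. Put n = 4q+2:
(4q+2)^4 + 3(4q+2)^2 + 8(4q+2) + 12 expands to 256q^4 + 512q^3 + 432q^2 + 208q + 56,
and factoring out 4 leaves 4(64q^4 + 128q^3 + 108q^2 + 52q + 14).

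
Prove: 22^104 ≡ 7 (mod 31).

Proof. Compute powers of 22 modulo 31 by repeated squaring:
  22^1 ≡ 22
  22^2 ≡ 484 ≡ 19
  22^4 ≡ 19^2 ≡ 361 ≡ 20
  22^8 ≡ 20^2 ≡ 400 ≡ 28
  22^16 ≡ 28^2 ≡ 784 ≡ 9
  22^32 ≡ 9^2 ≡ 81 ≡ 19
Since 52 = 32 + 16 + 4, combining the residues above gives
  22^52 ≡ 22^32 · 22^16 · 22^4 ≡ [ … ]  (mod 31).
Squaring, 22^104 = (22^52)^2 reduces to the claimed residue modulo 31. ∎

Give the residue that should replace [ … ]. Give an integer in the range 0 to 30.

10

22^32 · 22^16 · 22^4 ≡ 19 · 9 · 20 = 3420.
3420 mod 31 = 10, so 22^52 ≡ 10 (mod 31).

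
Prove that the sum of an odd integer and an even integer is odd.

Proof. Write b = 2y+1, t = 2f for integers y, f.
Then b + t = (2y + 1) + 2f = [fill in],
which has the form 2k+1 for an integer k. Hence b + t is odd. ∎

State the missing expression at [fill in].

2(f + y) + 1

(2y + 1) + 2f = 2f + 2y + 1
= 2(f + y) + 1.
Since f + y is an integer, the sum is of the form 2k+1 for an integer k.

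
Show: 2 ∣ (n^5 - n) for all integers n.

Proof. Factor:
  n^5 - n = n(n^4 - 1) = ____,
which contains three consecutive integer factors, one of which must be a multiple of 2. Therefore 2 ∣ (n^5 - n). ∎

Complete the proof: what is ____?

n^4 - 1 = (n^2 - 1)(n^2 + 1), and n^2 - 1 = (n-1)(n+1).
So n(n^4 - 1) = (n - 1)n(n + 1)(n^2 + 1).

(n - 1)n(n + 1)(n^2 + 1)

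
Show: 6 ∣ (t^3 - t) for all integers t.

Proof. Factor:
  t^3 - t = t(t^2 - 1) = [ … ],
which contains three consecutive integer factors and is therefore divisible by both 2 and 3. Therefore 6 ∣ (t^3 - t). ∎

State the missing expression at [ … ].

(t - 1)t(t + 1)

t(t^2 - 1) = t(t - 1)(t + 1) = (t - 1)t(t + 1).
These three factors are consecutive integers, so their product is divisible by 6.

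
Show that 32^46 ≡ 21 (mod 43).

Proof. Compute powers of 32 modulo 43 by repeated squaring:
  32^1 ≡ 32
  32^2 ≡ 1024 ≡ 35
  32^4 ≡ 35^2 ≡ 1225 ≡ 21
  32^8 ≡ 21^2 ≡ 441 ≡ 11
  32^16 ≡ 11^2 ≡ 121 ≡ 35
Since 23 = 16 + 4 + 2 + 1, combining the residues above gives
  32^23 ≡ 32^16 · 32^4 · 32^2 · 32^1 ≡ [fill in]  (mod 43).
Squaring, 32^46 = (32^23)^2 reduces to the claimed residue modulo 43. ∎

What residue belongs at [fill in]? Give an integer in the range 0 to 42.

Multiply the listed residues: 35 · 21 · 35 · 32 = 735 → 25725 → 823200.
Reducing modulo 43: 823200 = 19144·43 + 8, so 32^23 ≡ 8.

8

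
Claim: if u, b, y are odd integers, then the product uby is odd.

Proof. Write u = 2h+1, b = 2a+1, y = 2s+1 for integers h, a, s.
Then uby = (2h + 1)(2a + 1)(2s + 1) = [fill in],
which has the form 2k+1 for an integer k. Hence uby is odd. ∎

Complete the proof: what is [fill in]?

2(4ahs + 2ah + 2as + a + 2hs + h + s) + 1

Expanding: (2h + 1)(2a + 1)(2s + 1) = 8ahs + 4ah + 4as + 2a + 4hs + 2h + 2s + 1.
Every term except the constant is even, so this is 2(4ahs + 2ah + 2as + a + 2hs + h + s) + 1,
and 4ahs + 2ah + 2as + a + 2hs + h + s ∈ ℤ gives the required form.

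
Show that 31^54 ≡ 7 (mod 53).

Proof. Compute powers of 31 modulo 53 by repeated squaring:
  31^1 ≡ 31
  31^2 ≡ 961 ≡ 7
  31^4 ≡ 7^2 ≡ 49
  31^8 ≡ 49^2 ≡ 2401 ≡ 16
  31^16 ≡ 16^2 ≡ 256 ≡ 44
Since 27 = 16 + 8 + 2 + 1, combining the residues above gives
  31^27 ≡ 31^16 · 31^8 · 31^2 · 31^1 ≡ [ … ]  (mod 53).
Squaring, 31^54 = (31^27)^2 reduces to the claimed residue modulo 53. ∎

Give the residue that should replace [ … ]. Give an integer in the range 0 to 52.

22

Multiply the listed residues: 44 · 16 · 7 · 31 = 704 → 4928 → 152768.
Reducing modulo 53: 152768 = 2882·53 + 22, so 31^27 ≡ 22.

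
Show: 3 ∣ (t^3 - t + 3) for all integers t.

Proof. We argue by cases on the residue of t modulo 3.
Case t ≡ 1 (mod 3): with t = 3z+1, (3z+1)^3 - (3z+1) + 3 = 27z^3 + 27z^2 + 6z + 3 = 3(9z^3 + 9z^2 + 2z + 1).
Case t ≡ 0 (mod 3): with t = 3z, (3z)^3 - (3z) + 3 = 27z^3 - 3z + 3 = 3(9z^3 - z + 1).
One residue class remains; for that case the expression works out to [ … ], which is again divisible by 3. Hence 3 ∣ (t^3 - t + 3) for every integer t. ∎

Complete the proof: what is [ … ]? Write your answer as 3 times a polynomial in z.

3(9z^3 + 18z^2 + 11z + 3)

Only t ≡ 2 (mod 3) is unaccounted for. Put t = 3z+2:
(3z+2)^3 - (3z+2) + 3 expands to 27z^3 + 54z^2 + 33z + 9,
and factoring out 3 leaves 3(9z^3 + 18z^2 + 11z + 3).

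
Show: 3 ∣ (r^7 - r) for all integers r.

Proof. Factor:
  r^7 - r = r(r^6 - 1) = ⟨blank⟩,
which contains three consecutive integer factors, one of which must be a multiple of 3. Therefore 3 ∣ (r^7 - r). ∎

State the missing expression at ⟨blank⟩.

(r - 1)r(r + 1)(r^4 + r^2 + 1)

r^6 - 1 = (r^2 - 1)(r^4 + r^2 + 1), and r^2 - 1 = (r-1)(r+1).
So r(r^6 - 1) = (r - 1)r(r + 1)(r^4 + r^2 + 1).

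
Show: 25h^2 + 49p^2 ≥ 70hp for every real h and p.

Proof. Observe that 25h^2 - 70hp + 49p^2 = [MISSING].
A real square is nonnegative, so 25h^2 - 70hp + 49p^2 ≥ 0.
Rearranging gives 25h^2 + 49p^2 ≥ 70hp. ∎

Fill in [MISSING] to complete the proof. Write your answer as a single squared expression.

The leading and trailing coefficients are 5^2 and 7^2, and 70 = 2·5·7, so the trinomial is (5h - 7p)^2.
Hence 25h^2 - 70hp + 49p^2 ≥ 0.

(5h - 7p)^2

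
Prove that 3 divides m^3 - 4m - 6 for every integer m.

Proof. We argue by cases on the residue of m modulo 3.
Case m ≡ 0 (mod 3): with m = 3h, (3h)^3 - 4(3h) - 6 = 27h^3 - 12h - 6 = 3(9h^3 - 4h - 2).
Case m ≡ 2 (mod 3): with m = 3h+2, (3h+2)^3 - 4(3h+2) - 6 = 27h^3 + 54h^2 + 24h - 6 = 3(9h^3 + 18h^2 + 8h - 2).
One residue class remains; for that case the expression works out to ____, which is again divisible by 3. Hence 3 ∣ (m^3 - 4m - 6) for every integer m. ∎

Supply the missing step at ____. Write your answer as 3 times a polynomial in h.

The residues treated are {0, 2}, so the missing case is m ≡ 1 (mod 3); write m = 3h+1.
Then (3h+1)^3 - 4(3h+1) - 6 = 27h^3 + 27h^2 - 3h - 9 = 3(9h^3 + 9h^2 - h - 3).

3(9h^3 + 9h^2 - h - 3)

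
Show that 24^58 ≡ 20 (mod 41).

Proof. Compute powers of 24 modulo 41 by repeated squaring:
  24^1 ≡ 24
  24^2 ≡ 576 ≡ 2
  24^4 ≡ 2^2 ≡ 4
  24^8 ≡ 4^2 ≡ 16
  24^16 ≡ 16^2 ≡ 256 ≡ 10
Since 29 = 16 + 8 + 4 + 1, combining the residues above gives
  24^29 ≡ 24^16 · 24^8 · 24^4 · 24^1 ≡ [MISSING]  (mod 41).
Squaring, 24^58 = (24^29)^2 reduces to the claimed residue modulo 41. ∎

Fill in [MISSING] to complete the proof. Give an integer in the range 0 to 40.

26

Multiply the listed residues: 10 · 16 · 4 · 24 = 160 → 640 → 15360.
Reducing modulo 41: 15360 = 374·41 + 26, so 24^29 ≡ 26.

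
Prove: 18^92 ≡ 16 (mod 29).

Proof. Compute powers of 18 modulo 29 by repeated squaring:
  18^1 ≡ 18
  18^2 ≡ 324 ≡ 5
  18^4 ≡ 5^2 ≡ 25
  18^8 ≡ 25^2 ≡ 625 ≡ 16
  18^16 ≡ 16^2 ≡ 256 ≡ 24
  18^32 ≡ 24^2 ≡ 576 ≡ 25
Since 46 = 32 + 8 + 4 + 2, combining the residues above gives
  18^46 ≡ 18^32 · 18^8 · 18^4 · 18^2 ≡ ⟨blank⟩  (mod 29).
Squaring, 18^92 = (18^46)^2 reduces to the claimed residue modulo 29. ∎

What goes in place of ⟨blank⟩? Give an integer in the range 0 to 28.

4

Multiply the listed residues: 25 · 16 · 25 · 5 = 400 → 10000 → 50000.
Reducing modulo 29: 50000 = 1724·29 + 4, so 18^46 ≡ 4.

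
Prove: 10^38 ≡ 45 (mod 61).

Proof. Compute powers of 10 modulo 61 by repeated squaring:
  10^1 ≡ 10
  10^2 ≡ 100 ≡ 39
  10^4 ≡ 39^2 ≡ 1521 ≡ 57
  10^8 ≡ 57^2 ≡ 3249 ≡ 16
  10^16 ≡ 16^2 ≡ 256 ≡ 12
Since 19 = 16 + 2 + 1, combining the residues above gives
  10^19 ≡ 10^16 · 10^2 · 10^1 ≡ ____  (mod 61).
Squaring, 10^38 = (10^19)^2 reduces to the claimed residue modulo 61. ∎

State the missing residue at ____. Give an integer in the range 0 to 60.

Multiply the listed residues: 12 · 39 · 10 = 468 → 4680.
Reducing modulo 61: 4680 = 76·61 + 44, so 10^19 ≡ 44.

44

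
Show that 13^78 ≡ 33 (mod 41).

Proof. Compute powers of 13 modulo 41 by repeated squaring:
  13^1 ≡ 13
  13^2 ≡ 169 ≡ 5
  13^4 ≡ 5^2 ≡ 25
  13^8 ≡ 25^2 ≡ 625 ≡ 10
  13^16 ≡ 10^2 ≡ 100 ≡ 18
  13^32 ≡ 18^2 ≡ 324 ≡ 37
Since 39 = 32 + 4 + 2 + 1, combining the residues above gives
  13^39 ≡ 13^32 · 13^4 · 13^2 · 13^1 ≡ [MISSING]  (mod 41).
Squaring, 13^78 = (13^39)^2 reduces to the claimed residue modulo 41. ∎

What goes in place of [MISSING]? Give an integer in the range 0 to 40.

19

13^32 · 13^4 · 13^2 · 13^1 ≡ 37 · 25 · 5 · 13 = 60125.
60125 mod 41 = 19, so 13^39 ≡ 19 (mod 41).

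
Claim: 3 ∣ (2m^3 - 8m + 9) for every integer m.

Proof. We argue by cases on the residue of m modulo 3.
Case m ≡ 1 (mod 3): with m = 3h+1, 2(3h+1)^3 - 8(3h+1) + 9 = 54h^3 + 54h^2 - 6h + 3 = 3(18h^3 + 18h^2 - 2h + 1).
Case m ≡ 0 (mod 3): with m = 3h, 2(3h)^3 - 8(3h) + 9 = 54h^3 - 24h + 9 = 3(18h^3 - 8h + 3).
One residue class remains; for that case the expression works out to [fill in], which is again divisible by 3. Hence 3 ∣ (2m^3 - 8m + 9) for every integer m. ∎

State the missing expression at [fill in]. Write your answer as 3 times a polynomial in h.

Only m ≡ 2 (mod 3) is unaccounted for. Put m = 3h+2:
2(3h+2)^3 - 8(3h+2) + 9 expands to 54h^3 + 108h^2 + 48h + 9,
and factoring out 3 leaves 3(18h^3 + 36h^2 + 16h + 3).

3(18h^3 + 36h^2 + 16h + 3)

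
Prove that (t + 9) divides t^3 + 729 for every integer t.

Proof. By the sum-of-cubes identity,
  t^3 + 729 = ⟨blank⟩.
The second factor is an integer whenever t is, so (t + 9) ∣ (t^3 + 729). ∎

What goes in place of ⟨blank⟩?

a^3 + b^3 = (a + b)(a^2 - ab + b^2). With a = t, b = 9:
t^3 + 729 = (t + 9)(t^2 - 9t + 81).

(t + 9)(t^2 - 9t + 81)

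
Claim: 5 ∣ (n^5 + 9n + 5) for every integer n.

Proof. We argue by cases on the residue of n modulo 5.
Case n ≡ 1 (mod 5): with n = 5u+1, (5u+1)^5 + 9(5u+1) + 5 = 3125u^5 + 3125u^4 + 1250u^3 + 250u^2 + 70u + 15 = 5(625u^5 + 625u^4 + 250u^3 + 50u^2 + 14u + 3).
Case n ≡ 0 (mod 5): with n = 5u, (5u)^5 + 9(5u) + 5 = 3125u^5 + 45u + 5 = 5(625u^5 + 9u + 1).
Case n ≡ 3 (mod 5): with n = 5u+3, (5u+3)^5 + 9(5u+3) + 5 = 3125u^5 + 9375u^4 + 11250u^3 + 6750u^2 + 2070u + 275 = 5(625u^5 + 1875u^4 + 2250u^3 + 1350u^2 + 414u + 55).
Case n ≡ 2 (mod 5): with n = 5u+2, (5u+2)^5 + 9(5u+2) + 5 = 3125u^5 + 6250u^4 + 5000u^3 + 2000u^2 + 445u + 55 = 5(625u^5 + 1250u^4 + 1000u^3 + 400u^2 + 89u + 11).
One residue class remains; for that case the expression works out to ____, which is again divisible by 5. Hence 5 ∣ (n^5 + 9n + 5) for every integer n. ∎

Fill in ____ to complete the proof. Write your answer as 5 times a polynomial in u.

5(625u^5 + 2500u^4 + 4000u^3 + 3200u^2 + 1289u + 213)

Only n ≡ 4 (mod 5) is unaccounted for. Put n = 5u+4:
(5u+4)^5 + 9(5u+4) + 5 expands to 3125u^5 + 12500u^4 + 20000u^3 + 16000u^2 + 6445u + 1065,
and factoring out 5 leaves 5(625u^5 + 2500u^4 + 4000u^3 + 3200u^2 + 1289u + 213).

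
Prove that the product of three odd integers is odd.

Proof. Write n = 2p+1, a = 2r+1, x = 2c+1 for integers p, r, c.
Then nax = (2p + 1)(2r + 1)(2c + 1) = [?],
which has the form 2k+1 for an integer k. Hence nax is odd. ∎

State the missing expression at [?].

2(4cpr + 2cp + 2cr + c + 2pr + p + r) + 1

(2p + 1)(2r + 1)(2c + 1) = 8cpr + 4cp + 4cr + 2c + 4pr + 2p + 2r + 1
= 2(4cpr + 2cp + 2cr + c + 2pr + p + r) + 1.
Since 4cpr + 2cp + 2cr + c + 2pr + p + r is an integer, the product is of the form 2k+1 for an integer k.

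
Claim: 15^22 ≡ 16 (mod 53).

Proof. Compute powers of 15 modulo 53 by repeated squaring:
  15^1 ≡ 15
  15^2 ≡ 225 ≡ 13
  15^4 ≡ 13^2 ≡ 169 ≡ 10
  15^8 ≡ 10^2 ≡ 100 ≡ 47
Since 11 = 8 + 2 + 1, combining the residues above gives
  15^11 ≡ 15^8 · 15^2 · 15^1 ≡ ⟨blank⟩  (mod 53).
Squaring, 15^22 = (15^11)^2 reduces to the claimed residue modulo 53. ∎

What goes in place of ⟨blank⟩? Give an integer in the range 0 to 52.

Multiply the listed residues: 47 · 13 · 15 = 611 → 9165.
Reducing modulo 53: 9165 = 172·53 + 49, so 15^11 ≡ 49.

49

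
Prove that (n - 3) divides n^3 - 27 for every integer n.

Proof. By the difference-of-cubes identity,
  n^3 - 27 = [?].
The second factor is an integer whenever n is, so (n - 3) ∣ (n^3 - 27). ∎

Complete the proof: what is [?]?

a^3 - b^3 = (a - b)(a^2 + ab + b^2). With a = n, b = 3:
n^3 - 27 = (n - 3)(n^2 + 3n + 9).

(n - 3)(n^2 + 3n + 9)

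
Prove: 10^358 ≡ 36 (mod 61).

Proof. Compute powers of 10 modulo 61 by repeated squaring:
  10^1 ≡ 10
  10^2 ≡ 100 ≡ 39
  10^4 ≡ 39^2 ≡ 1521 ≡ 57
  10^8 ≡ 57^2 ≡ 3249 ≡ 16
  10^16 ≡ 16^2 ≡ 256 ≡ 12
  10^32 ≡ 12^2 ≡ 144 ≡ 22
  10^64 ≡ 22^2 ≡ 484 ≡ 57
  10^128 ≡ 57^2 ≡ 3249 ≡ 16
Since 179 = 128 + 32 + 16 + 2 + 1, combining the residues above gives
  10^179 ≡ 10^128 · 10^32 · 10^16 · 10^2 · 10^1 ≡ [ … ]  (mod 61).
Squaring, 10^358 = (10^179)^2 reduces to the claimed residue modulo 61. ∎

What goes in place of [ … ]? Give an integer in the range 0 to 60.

55

10^128 · 10^32 · 10^16 · 10^2 · 10^1 ≡ 16 · 22 · 12 · 39 · 10 = 1647360.
1647360 mod 61 = 55, so 10^179 ≡ 55 (mod 61).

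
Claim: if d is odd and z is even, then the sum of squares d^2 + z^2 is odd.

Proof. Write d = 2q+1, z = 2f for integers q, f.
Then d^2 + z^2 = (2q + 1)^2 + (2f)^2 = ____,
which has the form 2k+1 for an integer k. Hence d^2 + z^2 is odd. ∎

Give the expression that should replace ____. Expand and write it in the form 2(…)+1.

(2q + 1)^2 + (2f)^2 = 4f^2 + 4q^2 + 4q + 1
= 2(2f^2 + 2q^2 + 2q) + 1.
Since 2f^2 + 2q^2 + 2q is an integer, the sum of squares is of the form 2k+1 for an integer k.

2(2f^2 + 2q^2 + 2q) + 1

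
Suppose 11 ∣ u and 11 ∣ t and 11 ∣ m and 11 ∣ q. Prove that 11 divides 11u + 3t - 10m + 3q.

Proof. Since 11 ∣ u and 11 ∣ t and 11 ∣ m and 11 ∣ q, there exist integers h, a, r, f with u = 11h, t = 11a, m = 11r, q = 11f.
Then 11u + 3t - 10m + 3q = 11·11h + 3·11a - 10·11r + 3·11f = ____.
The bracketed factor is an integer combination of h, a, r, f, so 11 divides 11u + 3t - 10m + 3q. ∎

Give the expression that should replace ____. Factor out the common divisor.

11(3a + 3f + 11h - 10r)

Pull the common 11 out of every term: 11·11h + 3·11a - 10·11r + 3·11f = 11(3a + 3f + 11h - 10r).
3a + 3f + 11h - 10r is an integer, which exhibits the divisibility.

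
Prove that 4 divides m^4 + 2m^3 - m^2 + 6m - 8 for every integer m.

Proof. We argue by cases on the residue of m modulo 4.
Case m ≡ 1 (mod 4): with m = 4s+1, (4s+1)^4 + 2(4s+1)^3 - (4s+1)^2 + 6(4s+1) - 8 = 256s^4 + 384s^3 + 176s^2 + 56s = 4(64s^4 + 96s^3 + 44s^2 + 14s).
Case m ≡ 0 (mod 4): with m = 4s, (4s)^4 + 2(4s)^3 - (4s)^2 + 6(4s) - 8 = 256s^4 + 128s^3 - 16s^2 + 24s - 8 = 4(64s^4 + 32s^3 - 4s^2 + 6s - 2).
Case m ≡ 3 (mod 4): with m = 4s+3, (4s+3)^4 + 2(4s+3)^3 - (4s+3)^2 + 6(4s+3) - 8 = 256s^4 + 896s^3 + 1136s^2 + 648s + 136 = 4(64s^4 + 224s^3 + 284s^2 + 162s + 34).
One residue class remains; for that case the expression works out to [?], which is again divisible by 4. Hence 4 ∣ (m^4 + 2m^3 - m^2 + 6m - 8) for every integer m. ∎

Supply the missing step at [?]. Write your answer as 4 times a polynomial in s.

The residues treated are {1, 0, 3}, so the missing case is m ≡ 2 (mod 4); write m = 4s+2.
Then (4s+2)^4 + 2(4s+2)^3 - (4s+2)^2 + 6(4s+2) - 8 = 256s^4 + 640s^3 + 560s^2 + 232s + 32 = 4(64s^4 + 160s^3 + 140s^2 + 58s + 8).

4(64s^4 + 160s^3 + 140s^2 + 58s + 8)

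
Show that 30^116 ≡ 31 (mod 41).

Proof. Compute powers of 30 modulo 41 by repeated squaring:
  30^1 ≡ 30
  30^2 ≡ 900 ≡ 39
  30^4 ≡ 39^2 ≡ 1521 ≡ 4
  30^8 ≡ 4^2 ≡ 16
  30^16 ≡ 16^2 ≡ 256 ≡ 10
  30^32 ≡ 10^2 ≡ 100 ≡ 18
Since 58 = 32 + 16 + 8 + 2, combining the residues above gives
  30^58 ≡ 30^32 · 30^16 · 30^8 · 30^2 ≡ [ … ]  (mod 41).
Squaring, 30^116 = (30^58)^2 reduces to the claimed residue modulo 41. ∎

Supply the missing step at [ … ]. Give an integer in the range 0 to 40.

Multiply the listed residues: 18 · 10 · 16 · 39 = 180 → 2880 → 112320.
Reducing modulo 41: 112320 = 2739·41 + 21, so 30^58 ≡ 21.

21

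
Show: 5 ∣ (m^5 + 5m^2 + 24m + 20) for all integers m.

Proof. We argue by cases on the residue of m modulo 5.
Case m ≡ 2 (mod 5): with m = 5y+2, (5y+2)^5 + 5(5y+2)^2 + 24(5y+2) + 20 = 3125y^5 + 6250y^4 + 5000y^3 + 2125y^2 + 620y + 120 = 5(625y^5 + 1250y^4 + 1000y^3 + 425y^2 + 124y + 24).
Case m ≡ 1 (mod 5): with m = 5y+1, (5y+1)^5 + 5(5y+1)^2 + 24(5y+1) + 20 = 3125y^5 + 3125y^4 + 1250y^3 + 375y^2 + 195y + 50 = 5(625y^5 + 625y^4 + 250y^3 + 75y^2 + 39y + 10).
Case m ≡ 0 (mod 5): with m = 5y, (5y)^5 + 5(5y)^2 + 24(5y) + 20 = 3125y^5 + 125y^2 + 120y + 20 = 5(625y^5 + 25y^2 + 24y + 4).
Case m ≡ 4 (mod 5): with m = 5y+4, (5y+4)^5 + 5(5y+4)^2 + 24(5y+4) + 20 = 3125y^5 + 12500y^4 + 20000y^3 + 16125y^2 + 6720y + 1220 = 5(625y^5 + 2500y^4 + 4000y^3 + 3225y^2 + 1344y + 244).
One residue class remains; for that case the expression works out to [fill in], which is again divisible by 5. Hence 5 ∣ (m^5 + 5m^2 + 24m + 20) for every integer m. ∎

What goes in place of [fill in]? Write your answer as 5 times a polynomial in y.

5(625y^5 + 1875y^4 + 2250y^3 + 1375y^2 + 459y + 76)

The residues treated are {2, 1, 0, 4}, so the missing case is m ≡ 3 (mod 5); write m = 5y+3.
Then (5y+3)^5 + 5(5y+3)^2 + 24(5y+3) + 20 = 3125y^5 + 9375y^4 + 11250y^3 + 6875y^2 + 2295y + 380 = 5(625y^5 + 1875y^4 + 2250y^3 + 1375y^2 + 459y + 76).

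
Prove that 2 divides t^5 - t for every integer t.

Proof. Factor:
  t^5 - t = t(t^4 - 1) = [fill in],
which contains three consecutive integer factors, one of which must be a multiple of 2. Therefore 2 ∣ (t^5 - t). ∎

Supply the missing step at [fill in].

(t - 1)t(t + 1)(t^2 + 1)

t^4 - 1 = (t^2 - 1)(t^2 + 1), and t^2 - 1 = (t-1)(t+1).
So t(t^4 - 1) = (t - 1)t(t + 1)(t^2 + 1).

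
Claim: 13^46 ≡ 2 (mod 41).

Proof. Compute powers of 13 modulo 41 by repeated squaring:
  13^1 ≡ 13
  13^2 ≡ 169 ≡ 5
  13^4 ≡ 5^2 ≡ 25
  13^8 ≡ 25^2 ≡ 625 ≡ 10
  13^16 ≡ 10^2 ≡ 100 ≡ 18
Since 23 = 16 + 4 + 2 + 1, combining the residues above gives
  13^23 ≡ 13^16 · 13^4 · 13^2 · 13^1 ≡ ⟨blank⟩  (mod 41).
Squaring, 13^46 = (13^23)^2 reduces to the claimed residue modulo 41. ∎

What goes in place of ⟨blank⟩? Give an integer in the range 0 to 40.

Multiply the listed residues: 18 · 25 · 5 · 13 = 450 → 2250 → 29250.
Reducing modulo 41: 29250 = 713·41 + 17, so 13^23 ≡ 17.

17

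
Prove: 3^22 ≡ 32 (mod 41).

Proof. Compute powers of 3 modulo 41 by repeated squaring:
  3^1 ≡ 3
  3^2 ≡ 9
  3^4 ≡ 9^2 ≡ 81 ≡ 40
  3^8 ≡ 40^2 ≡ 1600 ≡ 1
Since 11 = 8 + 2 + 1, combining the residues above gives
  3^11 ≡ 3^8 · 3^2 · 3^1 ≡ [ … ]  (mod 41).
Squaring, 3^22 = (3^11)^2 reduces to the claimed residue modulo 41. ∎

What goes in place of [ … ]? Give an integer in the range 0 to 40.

3^8 · 3^2 · 3^1 ≡ 1 · 9 · 3 = 27.
27 mod 41 = 27, so 3^11 ≡ 27 (mod 41).

27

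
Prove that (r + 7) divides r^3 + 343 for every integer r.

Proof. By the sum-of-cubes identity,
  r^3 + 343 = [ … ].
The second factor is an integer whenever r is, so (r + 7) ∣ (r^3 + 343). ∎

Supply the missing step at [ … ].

(r + 7)(r^2 - 7r + 49)

a^3 + b^3 = (a + b)(a^2 - ab + b^2). With a = r, b = 7:
r^3 + 343 = (r + 7)(r^2 - 7r + 49).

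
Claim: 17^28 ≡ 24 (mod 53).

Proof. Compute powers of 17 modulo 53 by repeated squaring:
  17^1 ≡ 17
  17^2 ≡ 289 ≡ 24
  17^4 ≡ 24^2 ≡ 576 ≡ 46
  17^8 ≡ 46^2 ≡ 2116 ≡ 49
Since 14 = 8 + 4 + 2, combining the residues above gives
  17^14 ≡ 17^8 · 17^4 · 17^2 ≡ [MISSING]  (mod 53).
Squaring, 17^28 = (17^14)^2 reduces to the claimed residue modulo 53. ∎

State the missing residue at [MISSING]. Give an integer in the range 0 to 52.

36

Multiply the listed residues: 49 · 46 · 24 = 2254 → 54096.
Reducing modulo 53: 54096 = 1020·53 + 36, so 17^14 ≡ 36.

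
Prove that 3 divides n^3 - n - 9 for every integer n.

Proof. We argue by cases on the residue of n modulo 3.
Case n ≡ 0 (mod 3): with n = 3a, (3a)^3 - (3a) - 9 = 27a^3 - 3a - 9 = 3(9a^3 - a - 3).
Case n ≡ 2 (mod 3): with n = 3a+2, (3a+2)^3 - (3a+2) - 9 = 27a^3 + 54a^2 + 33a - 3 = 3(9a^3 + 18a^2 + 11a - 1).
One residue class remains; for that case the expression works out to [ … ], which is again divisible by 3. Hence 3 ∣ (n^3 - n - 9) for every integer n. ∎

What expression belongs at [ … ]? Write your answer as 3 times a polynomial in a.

Only n ≡ 1 (mod 3) is unaccounted for. Put n = 3a+1:
(3a+1)^3 - (3a+1) - 9 expands to 27a^3 + 27a^2 + 6a - 9,
and factoring out 3 leaves 3(9a^3 + 9a^2 + 2a - 3).

3(9a^3 + 9a^2 + 2a - 3)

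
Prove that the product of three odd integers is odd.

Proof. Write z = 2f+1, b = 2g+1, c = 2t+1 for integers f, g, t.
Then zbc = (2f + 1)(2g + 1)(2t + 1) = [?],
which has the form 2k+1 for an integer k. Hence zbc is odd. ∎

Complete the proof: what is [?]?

Expanding: (2f + 1)(2g + 1)(2t + 1) = 8fgt + 4fg + 4ft + 2f + 4gt + 2g + 2t + 1.
Every term except the constant is even, so this is 2(4fgt + 2fg + 2ft + f + 2gt + g + t) + 1,
and 4fgt + 2fg + 2ft + f + 2gt + g + t ∈ ℤ gives the required form.

2(4fgt + 2fg + 2ft + f + 2gt + g + t) + 1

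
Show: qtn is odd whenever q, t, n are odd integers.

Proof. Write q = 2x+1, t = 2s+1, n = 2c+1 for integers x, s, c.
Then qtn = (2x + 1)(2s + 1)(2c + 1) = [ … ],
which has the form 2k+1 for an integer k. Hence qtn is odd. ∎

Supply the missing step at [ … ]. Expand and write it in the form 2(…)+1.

(2x + 1)(2s + 1)(2c + 1) = 8csx + 4cs + 4cx + 2c + 4sx + 2s + 2x + 1
= 2(4csx + 2cs + 2cx + c + 2sx + s + x) + 1.
Since 4csx + 2cs + 2cx + c + 2sx + s + x is an integer, the product is of the form 2k+1 for an integer k.

2(4csx + 2cs + 2cx + c + 2sx + s + x) + 1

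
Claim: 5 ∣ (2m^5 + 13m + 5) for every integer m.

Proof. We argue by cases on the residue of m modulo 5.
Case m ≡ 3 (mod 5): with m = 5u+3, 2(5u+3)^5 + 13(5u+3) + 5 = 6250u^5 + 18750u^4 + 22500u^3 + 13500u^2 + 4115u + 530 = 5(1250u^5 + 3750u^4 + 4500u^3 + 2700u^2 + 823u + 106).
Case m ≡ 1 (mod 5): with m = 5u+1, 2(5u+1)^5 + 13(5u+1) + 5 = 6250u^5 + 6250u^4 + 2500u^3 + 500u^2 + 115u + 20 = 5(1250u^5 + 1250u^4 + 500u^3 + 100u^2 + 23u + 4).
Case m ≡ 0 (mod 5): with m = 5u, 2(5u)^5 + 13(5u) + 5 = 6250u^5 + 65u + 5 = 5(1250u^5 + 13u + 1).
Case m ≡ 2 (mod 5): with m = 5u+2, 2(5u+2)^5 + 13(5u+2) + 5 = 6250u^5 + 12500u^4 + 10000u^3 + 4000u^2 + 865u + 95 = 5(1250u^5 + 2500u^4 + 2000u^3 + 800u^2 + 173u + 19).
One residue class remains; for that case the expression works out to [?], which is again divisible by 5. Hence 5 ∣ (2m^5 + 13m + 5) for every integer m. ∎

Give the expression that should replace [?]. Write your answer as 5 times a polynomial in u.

The residues treated are {3, 1, 0, 2}, so the missing case is m ≡ 4 (mod 5); write m = 5u+4.
Then 2(5u+4)^5 + 13(5u+4) + 5 = 6250u^5 + 25000u^4 + 40000u^3 + 32000u^2 + 12865u + 2105 = 5(1250u^5 + 5000u^4 + 8000u^3 + 6400u^2 + 2573u + 421).

5(1250u^5 + 5000u^4 + 8000u^3 + 6400u^2 + 2573u + 421)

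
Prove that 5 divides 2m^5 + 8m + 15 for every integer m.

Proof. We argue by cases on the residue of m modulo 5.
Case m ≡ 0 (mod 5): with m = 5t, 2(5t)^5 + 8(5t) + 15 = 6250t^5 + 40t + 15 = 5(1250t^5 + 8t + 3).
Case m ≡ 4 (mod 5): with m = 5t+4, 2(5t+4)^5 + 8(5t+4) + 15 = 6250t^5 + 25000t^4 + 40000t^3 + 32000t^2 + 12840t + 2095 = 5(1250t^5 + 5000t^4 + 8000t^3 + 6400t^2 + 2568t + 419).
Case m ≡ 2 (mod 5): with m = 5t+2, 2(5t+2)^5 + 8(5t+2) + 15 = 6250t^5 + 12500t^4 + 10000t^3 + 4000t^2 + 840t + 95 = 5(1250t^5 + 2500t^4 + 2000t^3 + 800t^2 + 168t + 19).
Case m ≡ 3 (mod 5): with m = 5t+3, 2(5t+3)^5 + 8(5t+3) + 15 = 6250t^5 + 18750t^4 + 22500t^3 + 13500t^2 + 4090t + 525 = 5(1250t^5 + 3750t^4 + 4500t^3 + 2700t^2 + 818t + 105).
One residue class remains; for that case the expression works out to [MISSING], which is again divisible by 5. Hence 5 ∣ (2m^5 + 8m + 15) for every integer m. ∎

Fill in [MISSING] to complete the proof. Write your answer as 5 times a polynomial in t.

5(1250t^5 + 1250t^4 + 500t^3 + 100t^2 + 18t + 5)

The residues treated are {0, 4, 2, 3}, so the missing case is m ≡ 1 (mod 5); write m = 5t+1.
Then 2(5t+1)^5 + 8(5t+1) + 15 = 6250t^5 + 6250t^4 + 2500t^3 + 500t^2 + 90t + 25 = 5(1250t^5 + 1250t^4 + 500t^3 + 100t^2 + 18t + 5).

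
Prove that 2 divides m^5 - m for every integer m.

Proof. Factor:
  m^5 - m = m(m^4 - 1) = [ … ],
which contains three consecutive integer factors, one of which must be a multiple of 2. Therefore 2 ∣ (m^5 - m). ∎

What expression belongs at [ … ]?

(m - 1)m(m + 1)(m^2 + 1)

m^4 - 1 = (m^2 - 1)(m^2 + 1), and m^2 - 1 = (m-1)(m+1).
So m(m^4 - 1) = (m - 1)m(m + 1)(m^2 + 1).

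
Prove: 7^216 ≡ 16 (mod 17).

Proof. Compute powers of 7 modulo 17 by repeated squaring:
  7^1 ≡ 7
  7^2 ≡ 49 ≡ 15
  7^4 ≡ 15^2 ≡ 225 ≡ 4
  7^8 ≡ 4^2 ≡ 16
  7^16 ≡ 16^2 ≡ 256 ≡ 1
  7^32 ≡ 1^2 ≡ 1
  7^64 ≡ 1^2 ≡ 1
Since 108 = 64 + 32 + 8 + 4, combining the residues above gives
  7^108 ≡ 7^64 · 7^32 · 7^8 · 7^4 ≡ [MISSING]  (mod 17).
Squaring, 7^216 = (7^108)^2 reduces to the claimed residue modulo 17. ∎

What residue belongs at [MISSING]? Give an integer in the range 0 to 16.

Multiply the listed residues: 1 · 1 · 16 · 4 = 1 → 16 → 64.
Reducing modulo 17: 64 = 3·17 + 13, so 7^108 ≡ 13.

13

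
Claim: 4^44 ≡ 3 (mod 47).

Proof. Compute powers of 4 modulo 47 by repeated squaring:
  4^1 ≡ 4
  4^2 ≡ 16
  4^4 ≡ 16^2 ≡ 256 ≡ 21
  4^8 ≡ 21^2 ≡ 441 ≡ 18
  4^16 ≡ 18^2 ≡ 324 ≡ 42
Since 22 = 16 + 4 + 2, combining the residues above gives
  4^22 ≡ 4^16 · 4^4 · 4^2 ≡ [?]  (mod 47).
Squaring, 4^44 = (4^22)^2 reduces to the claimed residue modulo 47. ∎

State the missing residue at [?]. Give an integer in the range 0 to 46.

4^16 · 4^4 · 4^2 ≡ 42 · 21 · 16 = 14112.
14112 mod 47 = 12, so 4^22 ≡ 12 (mod 47).

12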